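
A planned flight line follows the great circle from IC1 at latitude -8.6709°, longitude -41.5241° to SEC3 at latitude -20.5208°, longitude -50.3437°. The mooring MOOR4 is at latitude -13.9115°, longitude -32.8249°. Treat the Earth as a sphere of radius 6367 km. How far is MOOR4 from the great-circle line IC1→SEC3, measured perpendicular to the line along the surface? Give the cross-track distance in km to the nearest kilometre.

δ₁₃ = central angle IC1→MOOR4 = 0.174687 rad  (haversine)
θ₁₃ = bearing IC1→MOOR4 = 122.359°,  θ₁₂ = bearing IC1→SEC3 = 214.746°
dₓₜ = R·arcsin(sin δ₁₃ · sin(θ₁₃ − θ₁₂)) = 6367·arcsin(0.17380·sin(-92.387°)) = -1111.257 km
|dₓₜ| = 1111.257 km

1111 km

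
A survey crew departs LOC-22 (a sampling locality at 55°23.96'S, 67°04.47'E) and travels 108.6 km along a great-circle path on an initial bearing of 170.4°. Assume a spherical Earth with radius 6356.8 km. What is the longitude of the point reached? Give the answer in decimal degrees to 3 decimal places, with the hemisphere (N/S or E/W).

67.369°E

LOC-22: φ = -55.39933°, λ = +67.07450°
δ = d/R = 108.6/6356.8 = 0.017084 rad
φ₂ = arcsin(sin φ₁ cos δ + cos φ₁ sin δ cos θ)
   = arcsin(-0.82313·0.99985 + 0.56785·0.01708·-0.98600) = -56.36412°
λ₂ = λ₁ + atan2(sin θ sin δ cos φ₁, cos δ − sin φ₁ sin φ₂) = 67.36919°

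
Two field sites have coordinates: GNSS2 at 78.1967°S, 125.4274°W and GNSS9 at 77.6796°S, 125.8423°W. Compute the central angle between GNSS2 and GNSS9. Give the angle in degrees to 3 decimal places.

Δφ = 0.5171°,  Δλ = -0.4149°
a = sin²(Δφ/2) + cos φ₁ cos φ₂ sin²(Δλ/2) = 0.000021
c = 2·arcsin(√a) = 0.009151 rad = 0.5243°

0.524°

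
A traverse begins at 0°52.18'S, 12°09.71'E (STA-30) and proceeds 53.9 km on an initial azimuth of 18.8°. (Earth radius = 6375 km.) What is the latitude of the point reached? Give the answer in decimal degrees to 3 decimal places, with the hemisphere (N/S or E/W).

0.411°S

STA-30: φ = -0.86967°, λ = +12.16183°
δ = d/R = 53.9/6375 = 0.008455 rad
φ₂ = arcsin(sin φ₁ cos δ + cos φ₁ sin δ cos θ)
   = arcsin(-0.01518·0.99996 + 0.99988·0.00845·0.94665) = -0.41108°
λ₂ = λ₁ + atan2(sin θ sin δ cos φ₁, cos δ − sin φ₁ sin φ₂) = 12.31795°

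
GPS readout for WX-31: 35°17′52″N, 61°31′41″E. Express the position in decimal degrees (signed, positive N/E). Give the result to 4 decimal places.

lat: 35.2978° N → +35.2978°
lon: 61.5281° E → +61.5281°

+35.2978°, +61.5281°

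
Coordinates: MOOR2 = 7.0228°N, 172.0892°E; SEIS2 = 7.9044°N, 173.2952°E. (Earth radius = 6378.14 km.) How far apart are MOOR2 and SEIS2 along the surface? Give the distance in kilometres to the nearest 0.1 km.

Δφ = 0.8816°,  Δλ = 1.2060°
a = sin²(Δφ/2) + cos φ₁ cos φ₂ sin²(Δλ/2) = 0.000168
c = 2·arcsin(√a) = 0.025929 rad = 1.4856°
d = R·c = 6378.14 × 0.025929 = 165.4 km

165.4 km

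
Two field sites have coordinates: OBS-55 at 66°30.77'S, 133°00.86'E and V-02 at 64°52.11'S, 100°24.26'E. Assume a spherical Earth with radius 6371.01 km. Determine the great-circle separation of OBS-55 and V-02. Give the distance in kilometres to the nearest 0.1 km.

1486.4 km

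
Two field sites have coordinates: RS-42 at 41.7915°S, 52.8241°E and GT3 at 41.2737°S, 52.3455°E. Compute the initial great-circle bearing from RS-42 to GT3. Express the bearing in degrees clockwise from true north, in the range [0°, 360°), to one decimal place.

Δλ = -0.4786°
y = sin Δλ · cos φ₂ = -0.006278
x = cos φ₁ sin φ₂ − sin φ₁ cos φ₂ cos Δλ = 0.009020
θ = atan2(y, x) = -34.8386° → 325.1614° (mod 360°)

325.2°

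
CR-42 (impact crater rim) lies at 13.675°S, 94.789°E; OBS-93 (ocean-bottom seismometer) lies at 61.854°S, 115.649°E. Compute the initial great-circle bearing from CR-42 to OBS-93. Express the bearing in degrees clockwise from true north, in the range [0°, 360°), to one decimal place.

Δλ = 20.8600°
y = sin Δλ · cos φ₂ = 0.167973
x = cos φ₁ sin φ₂ − sin φ₁ cos φ₂ cos Δλ = -0.752542
θ = atan2(y, x) = 167.4174° → 167.4174° (mod 360°)

167.4°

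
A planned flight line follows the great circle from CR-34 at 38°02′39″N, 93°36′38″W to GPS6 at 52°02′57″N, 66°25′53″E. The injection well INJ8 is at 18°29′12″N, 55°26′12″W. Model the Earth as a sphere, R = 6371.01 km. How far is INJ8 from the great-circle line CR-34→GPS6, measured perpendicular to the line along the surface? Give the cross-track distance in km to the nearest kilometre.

4237 km

CR-34: φ = +38.04417°, λ = -93.61056°
GPS6: φ = +52.04917°, λ = +66.43139°
INJ8: φ = +18.48667°, λ = -55.43667°
δ₁₃ = central angle CR-34→INJ8 = 0.672007 rad  (haversine)
θ₁₃ = bearing CR-34→INJ8 = 109.690°,  θ₁₂ = bearing CR-34→GPS6 = 12.123°
dₓₜ = R·arcsin(sin δ₁₃ · sin(θ₁₃ − θ₁₂)) = 6371.01·arcsin(0.62256·sin(97.567°)) = 4237.352 km
|dₓₜ| = 4237.352 km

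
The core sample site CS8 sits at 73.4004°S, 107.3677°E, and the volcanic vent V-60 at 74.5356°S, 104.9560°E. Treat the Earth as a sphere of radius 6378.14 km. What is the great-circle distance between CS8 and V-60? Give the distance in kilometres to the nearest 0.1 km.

Δφ = -1.1352°,  Δλ = -2.4117°
a = sin²(Δφ/2) + cos φ₁ cos φ₂ sin²(Δλ/2) = 0.000132
c = 2·arcsin(√a) = 0.022967 rad = 1.3159°
d = R·c = 6378.14 × 0.022967 = 146.5 km

146.5 km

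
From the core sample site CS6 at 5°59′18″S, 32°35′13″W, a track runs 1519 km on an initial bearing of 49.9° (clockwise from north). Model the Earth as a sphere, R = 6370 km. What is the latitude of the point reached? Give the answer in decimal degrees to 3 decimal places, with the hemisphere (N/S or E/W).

CS6: φ = -5.98833°, λ = -32.58694°
δ = d/R = 1519/6370 = 0.238462 rad
φ₂ = arcsin(sin φ₁ cos δ + cos φ₁ sin δ cos θ)
   = arcsin(-0.10433·0.97170 + 0.99454·0.23621·0.64412) = 2.86272°
λ₂ = λ₁ + atan2(sin θ sin δ cos φ₁, cos δ − sin φ₁ sin φ₂) = -22.16439°

2.863°N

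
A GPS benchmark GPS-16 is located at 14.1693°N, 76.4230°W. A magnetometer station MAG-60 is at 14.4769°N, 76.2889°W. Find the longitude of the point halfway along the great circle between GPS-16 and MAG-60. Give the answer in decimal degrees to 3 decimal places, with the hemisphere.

76.356°W

Bx = cos φ₂ cos Δλ = 0.968246,  By = cos φ₂ sin Δλ = 0.002266
φₘ = atan2(sin φ₁ + sin φ₂, √((cos φ₁ + Bx)² + By²)) = 14.32311°
λₘ = λ₁ + atan2(By, cos φ₁ + Bx) = -76.35600°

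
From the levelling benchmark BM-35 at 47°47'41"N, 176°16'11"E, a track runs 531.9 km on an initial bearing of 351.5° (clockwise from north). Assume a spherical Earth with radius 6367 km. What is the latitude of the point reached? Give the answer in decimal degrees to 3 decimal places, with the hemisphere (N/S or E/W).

BM-35: φ = +47.79472°, λ = +176.26972°
δ = d/R = 531.9/6367 = 0.083540 rad
φ₂ = arcsin(sin φ₁ cos δ + cos φ₁ sin δ cos θ)
   = arcsin(0.74074·0.99651 + 0.67179·0.08344·0.98902) = 52.52320°
λ₂ = λ₁ + atan2(sin θ sin δ cos φ₁, cos δ − sin φ₁ sin φ₂) = 175.10820°

52.523°N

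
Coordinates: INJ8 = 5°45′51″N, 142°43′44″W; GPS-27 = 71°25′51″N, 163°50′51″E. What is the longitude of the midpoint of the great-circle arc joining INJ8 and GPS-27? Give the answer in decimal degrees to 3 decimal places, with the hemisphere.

154.910°W

INJ8: φ = +5.76417°, λ = -142.72889°
GPS-27: φ = +71.43083°, λ = +163.84750°
Bx = cos φ₂ cos Δλ = 0.189762,  By = cos φ₂ sin Δλ = -0.255735
φₘ = atan2(sin φ₁ + sin φ₂, √((cos φ₁ + Bx)² + By²)) = 40.85980°
λₘ = λ₁ + atan2(By, cos φ₁ + Bx) = -154.91005°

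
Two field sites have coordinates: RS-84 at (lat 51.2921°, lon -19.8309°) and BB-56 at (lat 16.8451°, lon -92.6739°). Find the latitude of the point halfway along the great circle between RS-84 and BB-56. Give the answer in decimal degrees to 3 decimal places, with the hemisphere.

39.711°N

Bx = cos φ₂ cos Δλ = 0.282333,  By = cos φ₂ sin Δλ = -0.914501
φₘ = atan2(sin φ₁ + sin φ₂, √((cos φ₁ + Bx)² + By²)) = 39.71068°
λₘ = λ₁ + atan2(By, cos φ₁ + Bx) = -65.04526°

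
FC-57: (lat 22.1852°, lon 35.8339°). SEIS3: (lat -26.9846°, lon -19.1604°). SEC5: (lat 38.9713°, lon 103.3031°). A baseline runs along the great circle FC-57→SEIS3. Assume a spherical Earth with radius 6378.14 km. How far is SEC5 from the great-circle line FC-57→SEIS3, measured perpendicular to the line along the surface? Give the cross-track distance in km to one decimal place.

652.6 km

δ₁₃ = central angle FC-57→SEC5 = 1.031726 rad  (haversine)
θ₁₃ = bearing FC-57→SEC5 = 56.803°,  θ₁₂ = bearing FC-57→SEIS3 = 229.967°
dₓₜ = R·arcsin(sin δ₁₃ · sin(θ₁₃ − θ₁₂)) = 6378.14·arcsin(0.85819·sin(-173.165°)) = -652.601 km
|dₓₜ| = 652.601 km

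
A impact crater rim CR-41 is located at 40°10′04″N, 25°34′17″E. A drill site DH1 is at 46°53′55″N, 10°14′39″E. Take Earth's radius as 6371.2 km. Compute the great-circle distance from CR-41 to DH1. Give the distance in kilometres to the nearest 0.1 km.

1440.9 km

CR-41: φ = +40.16778°, λ = +25.57139°
DH1: φ = +46.89861°, λ = +10.24417°
Δφ = 6.7308°,  Δλ = -15.3272°
a = sin²(Δφ/2) + cos φ₁ cos φ₂ sin²(Δλ/2) = 0.012732
c = 2·arcsin(√a) = 0.226154 rad = 12.9576°
d = R·c = 6371.2 × 0.226154 = 1440.9 km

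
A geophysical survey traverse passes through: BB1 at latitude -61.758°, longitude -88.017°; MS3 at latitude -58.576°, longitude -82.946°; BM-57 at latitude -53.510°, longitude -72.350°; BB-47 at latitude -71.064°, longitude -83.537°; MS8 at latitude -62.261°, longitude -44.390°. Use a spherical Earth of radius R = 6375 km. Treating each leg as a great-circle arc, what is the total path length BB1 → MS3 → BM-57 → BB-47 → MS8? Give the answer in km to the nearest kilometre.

5280 km

BB1→MS3: c = 0.070830 rad, d = 451.54 km
MS3→BM-57: c = 0.135701 rad, d = 865.09 km
BM-57→BB-47: c = 0.318308 rad, d = 2029.21 km
BB-47→MS8: c = 0.303435 rad, d = 1934.40 km
Total = 451.54 + 865.09 + 2029.21 + 1934.40 = 5280.24 km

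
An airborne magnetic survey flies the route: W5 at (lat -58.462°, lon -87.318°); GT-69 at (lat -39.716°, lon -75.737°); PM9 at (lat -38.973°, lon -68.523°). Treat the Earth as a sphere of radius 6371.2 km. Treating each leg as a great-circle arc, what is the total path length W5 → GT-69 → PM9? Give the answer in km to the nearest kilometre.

2867 km

W5→GT-69: c = 0.351778 rad, d = 2241.25 km
GT-69→PM9: c = 0.098203 rad, d = 625.67 km
Total = 2241.25 + 625.67 = 2866.92 km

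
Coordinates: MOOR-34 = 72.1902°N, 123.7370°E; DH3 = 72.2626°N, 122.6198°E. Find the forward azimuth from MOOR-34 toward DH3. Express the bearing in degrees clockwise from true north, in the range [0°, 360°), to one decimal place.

282.5°

Δλ = -1.1172°
y = sin Δλ · cos φ₂ = -0.005940
x = cos φ₁ sin φ₂ − sin φ₁ cos φ₂ cos Δλ = 0.001319
θ = atan2(y, x) = -77.4827° → 282.5173° (mod 360°)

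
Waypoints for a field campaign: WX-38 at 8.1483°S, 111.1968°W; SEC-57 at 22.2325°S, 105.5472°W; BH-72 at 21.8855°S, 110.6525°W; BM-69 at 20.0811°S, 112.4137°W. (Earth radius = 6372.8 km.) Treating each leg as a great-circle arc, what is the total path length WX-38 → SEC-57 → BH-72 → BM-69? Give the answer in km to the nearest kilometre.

WX-38→SEC-57: c = 0.263485 rad, d = 1679.14 km
SEC-57→BH-72: c = 0.082799 rad, d = 527.66 km
BH-72→BM-69: c = 0.042607 rad, d = 271.53 km
Total = 1679.14 + 527.66 + 271.53 = 2478.33 km

2478 km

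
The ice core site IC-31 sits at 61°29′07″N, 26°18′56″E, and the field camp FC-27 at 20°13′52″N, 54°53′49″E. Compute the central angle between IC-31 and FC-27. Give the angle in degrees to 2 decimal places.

IC-31: φ = +61.48528°, λ = +26.31556°
FC-27: φ = +20.23111°, λ = +54.89694°
Δφ = -41.2542°,  Δλ = 28.5814°
a = sin²(Δφ/2) + cos φ₁ cos φ₂ sin²(Δλ/2) = 0.151397
c = 2·arcsin(√a) = 0.799304 rad = 45.7967°

45.80°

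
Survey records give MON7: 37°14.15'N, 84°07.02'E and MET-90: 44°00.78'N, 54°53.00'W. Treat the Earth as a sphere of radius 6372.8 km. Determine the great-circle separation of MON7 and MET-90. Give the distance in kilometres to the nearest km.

MON7: φ = +37.23583°, λ = +84.11700°
MET-90: φ = +44.01300°, λ = -54.88333°
Δφ = 6.7772°,  Δλ = -139.0003°
a = sin²(Δφ/2) + cos φ₁ cos φ₂ sin²(Δλ/2) = 0.505849
c = 2·arcsin(√a) = 1.582494 rad = 90.6702°
d = R·c = 6372.8 × 1.582494 = 10084.9 km

10085 km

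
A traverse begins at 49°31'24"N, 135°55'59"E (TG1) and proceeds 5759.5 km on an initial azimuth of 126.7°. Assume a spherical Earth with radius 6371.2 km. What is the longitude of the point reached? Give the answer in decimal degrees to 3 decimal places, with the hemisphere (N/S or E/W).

TG1: φ = +49.52333°, λ = +135.93306°
δ = d/R = 5759.5/6371.2 = 0.903990 rad
φ₂ = arcsin(sin φ₁ cos δ + cos φ₁ sin δ cos θ)
   = arcsin(0.76067·0.61848 + 0.64914·0.78580·-0.59763) = 9.53294°
λ₂ = λ₁ + atan2(sin θ sin δ cos φ₁, cos δ − sin φ₁ sin φ₂) = 175.63979°

175.640°E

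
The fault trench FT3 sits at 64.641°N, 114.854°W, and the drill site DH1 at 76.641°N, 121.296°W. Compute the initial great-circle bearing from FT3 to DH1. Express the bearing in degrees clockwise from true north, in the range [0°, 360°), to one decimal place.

Δλ = -6.4420°
y = sin Δλ · cos φ₂ = -0.025923
x = cos φ₁ sin φ₂ − sin φ₁ cos φ₂ cos Δλ = 0.209230
θ = atan2(y, x) = -7.0629° → 352.9371° (mod 360°)

352.9°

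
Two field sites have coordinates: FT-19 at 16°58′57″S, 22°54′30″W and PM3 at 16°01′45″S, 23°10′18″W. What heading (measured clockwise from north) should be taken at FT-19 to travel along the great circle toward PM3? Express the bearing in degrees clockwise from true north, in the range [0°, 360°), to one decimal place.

345.1°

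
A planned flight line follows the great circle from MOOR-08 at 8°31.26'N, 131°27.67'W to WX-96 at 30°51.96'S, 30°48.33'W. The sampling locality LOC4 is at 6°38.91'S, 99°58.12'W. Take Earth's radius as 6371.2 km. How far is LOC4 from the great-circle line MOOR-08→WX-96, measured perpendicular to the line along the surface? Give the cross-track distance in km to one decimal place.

318.6 km

MOOR-08: φ = +8.52100°, λ = -131.46117°
WX-96: φ = -30.86600°, λ = -30.80550°
LOC4: φ = -6.64850°, λ = -99.96867°
δ₁₃ = central angle MOOR-08→LOC4 = 0.608564 rad  (haversine)
θ₁₃ = bearing MOOR-08→LOC4 = 114.822°,  θ₁₂ = bearing MOOR-08→WX-96 = 119.838°
dₓₜ = R·arcsin(sin δ₁₃ · sin(θ₁₃ − θ₁₂)) = 6371.2·arcsin(0.57169·sin(-5.015°)) = -318.558 km
|dₓₜ| = 318.558 km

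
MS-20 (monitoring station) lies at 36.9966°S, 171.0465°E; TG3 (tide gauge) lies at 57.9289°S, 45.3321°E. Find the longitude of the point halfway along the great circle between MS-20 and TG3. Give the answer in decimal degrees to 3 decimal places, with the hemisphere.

129.630°E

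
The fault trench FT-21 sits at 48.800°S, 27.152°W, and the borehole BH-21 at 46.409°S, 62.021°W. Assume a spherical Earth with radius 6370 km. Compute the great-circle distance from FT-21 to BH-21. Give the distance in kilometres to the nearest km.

2604 km

Δφ = 2.3910°,  Δλ = -34.8690°
a = sin²(Δφ/2) + cos φ₁ cos φ₂ sin²(Δλ/2) = 0.041206
c = 2·arcsin(√a) = 0.408826 rad = 23.4240°
d = R·c = 6370 × 0.408826 = 2604.2 km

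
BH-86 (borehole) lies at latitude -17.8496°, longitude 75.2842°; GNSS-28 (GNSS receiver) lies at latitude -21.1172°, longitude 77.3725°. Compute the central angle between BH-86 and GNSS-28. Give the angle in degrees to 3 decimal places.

3.815°

Δφ = -3.2676°,  Δλ = 2.0883°
a = sin²(Δφ/2) + cos φ₁ cos φ₂ sin²(Δλ/2) = 0.001108
c = 2·arcsin(√a) = 0.066578 rad = 3.8147°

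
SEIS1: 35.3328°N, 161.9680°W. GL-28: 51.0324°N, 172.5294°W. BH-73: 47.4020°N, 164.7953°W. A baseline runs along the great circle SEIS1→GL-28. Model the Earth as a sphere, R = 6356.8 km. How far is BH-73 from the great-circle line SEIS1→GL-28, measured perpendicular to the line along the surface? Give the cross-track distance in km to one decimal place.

δ₁₃ = central angle SEIS1→BH-73 = 0.213838 rad  (haversine)
θ₁₃ = bearing SEIS1→BH-73 = 350.948°,  θ₁₂ = bearing SEIS1→GL-28 = 337.389°
dₓₜ = R·arcsin(sin δ₁₃ · sin(θ₁₃ − θ₁₂)) = 6356.8·arcsin(0.21221·sin(13.560°)) = 316.416 km
|dₓₜ| = 316.416 km

316.4 km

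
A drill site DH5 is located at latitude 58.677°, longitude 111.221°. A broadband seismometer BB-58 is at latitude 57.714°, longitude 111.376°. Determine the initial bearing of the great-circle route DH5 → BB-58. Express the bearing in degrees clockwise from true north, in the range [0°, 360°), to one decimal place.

175.1°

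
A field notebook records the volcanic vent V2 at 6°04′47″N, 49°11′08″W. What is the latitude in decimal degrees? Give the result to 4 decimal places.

6° + 4′/60 + 47″/3600 = 6 + 0.06667 + 0.01306 = 6.0797°

6.0797°N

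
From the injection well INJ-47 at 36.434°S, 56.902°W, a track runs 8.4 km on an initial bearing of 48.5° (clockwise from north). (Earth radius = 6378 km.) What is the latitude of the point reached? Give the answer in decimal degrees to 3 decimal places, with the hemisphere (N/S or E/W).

δ = d/R = 8.4/6378 = 0.001317 rad
φ₂ = arcsin(sin φ₁ cos δ + cos φ₁ sin δ cos θ)
   = arcsin(-0.59390·1.00000 + 0.80454·0.00132·0.66262) = -36.38398°
λ₂ = λ₁ + atan2(sin θ sin δ cos φ₁, cos δ − sin φ₁ sin φ₂) = -56.83180°

36.384°S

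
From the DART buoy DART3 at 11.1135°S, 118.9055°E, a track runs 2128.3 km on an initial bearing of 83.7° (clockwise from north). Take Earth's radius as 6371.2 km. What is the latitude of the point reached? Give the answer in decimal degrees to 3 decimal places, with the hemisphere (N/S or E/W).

δ = d/R = 2128.3/6371.2 = 0.334050 rad
φ₂ = arcsin(sin φ₁ cos δ + cos φ₁ sin δ cos θ)
   = arcsin(-0.19275·0.94472 + 0.98125·0.32787·0.10973) = -8.44119°
λ₂ = λ₁ + atan2(sin θ sin δ cos φ₁, cos δ − sin φ₁ sin φ₂) = 138.14156°

8.441°S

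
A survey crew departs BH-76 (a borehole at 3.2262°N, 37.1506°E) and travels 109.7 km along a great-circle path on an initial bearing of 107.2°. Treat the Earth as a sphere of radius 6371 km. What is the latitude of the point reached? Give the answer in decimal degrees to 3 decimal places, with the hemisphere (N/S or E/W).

2.934°N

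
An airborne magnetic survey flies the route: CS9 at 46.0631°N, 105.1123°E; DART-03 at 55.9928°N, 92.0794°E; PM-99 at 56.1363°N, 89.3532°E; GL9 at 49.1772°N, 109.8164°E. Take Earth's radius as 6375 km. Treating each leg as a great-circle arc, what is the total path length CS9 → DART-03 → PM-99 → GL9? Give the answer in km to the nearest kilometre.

3173 km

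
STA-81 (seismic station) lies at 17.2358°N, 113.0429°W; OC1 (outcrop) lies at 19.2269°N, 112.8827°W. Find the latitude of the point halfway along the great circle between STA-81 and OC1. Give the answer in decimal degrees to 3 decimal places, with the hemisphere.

18.231°N

Bx = cos φ₂ cos Δλ = 0.944218,  By = cos φ₂ sin Δλ = 0.002640
φₘ = atan2(sin φ₁ + sin φ₂, √((cos φ₁ + Bx)² + By²)) = 18.23137°
λₘ = λ₁ + atan2(By, cos φ₁ + Bx) = -112.96326°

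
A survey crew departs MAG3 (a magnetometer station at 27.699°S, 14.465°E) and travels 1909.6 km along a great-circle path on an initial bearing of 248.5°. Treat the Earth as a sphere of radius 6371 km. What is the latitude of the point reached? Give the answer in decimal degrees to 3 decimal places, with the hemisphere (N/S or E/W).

δ = d/R = 1909.6/6371 = 0.299733 rad
φ₂ = arcsin(sin φ₁ cos δ + cos φ₁ sin δ cos θ)
   = arcsin(-0.46483·0.95542 + 0.88540·0.29527·-0.36650) = -32.67794°
λ₂ = λ₁ + atan2(sin θ sin δ cos φ₁, cos δ − sin φ₁ sin φ₂) = -4.58419°

32.678°S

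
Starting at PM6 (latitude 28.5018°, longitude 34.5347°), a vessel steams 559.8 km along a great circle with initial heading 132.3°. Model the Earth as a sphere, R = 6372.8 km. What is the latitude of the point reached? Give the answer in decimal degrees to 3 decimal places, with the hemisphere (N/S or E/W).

δ = d/R = 559.8/6372.8 = 0.087842 rad
φ₂ = arcsin(sin φ₁ cos δ + cos φ₁ sin δ cos θ)
   = arcsin(0.47719·0.99614 + 0.87880·0.08773·-0.67301) = 25.05320°
λ₂ = λ₁ + atan2(sin θ sin δ cos φ₁, cos δ − sin φ₁ sin φ₂) = 38.64209°

25.053°N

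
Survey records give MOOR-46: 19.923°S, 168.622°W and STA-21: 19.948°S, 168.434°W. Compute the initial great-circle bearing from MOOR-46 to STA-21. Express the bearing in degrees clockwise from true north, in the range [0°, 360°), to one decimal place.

98.1°

Δλ = 0.1880°
y = sin Δλ · cos φ₂ = 0.003084
x = cos φ₁ sin φ₂ − sin φ₁ cos φ₂ cos Δλ = -0.000438
θ = atan2(y, x) = 98.0834° → 98.0834° (mod 360°)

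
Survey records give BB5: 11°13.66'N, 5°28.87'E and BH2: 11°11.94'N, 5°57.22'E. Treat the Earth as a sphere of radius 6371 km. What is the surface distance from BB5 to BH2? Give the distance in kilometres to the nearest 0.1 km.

BB5: φ = +11.22767°, λ = +5.48117°
BH2: φ = +11.19900°, λ = +5.95367°
Δφ = -0.0287°,  Δλ = 0.4725°
a = sin²(Δφ/2) + cos φ₁ cos φ₂ sin²(Δλ/2) = 0.000016
c = 2·arcsin(√a) = 0.008105 rad = 0.4644°
d = R·c = 6371 × 0.008105 = 51.6 km

51.6 km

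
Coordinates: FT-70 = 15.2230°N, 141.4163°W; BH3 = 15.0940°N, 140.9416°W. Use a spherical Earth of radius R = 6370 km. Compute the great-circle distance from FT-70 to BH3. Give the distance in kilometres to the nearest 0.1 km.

Δφ = -0.1290°,  Δλ = 0.4747°
a = sin²(Δφ/2) + cos φ₁ cos φ₂ sin²(Δλ/2) = 0.000017
c = 2·arcsin(√a) = 0.008308 rad = 0.4760°
d = R·c = 6370 × 0.008308 = 52.9 km

52.9 km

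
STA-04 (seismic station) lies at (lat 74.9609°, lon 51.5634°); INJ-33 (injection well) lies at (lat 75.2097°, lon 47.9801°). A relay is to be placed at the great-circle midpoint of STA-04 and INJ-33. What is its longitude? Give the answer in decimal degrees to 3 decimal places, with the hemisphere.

49.786°E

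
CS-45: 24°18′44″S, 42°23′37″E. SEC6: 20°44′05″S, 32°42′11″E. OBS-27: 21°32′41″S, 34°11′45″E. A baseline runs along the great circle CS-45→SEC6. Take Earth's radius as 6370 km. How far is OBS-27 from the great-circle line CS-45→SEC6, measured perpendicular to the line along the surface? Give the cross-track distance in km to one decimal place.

21.4 km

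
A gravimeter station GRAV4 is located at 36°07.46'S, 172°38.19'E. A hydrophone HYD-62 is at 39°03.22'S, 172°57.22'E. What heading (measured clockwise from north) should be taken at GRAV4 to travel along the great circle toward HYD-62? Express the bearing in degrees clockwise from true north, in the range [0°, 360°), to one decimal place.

175.2°

GRAV4: φ = -36.12433°, λ = +172.63650°
HYD-62: φ = -39.05367°, λ = +172.95367°
Δλ = 0.3172°
y = sin Δλ · cos φ₂ = 0.004299
x = cos φ₁ sin φ₂ − sin φ₁ cos φ₂ cos Δλ = -0.051111
θ = atan2(y, x) = 175.1925° → 175.1925° (mod 360°)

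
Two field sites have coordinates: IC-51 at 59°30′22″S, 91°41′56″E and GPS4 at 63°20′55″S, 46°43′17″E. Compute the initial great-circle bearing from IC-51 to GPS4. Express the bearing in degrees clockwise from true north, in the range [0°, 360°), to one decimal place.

240.4°

IC-51: φ = -59.50611°, λ = +91.69889°
GPS4: φ = -63.34861°, λ = +46.72139°
Δλ = -44.9775°
y = sin Δλ · cos φ₂ = -0.317056
x = cos φ₁ sin φ₂ − sin φ₁ cos φ₂ cos Δλ = -0.180115
θ = atan2(y, x) = -119.6003° → 240.3997° (mod 360°)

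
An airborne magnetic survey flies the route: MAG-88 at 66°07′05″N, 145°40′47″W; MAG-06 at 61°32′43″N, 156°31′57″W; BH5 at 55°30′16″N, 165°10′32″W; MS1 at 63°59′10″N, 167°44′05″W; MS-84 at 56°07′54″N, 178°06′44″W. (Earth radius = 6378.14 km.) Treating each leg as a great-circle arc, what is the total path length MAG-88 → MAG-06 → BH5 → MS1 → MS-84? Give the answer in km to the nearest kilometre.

MAG-88: φ = +66.11806°, λ = -145.67972°
MAG-06: φ = +61.54528°, λ = -156.53250°
BH5: φ = +55.50444°, λ = -165.17556°
MS1: φ = +63.98611°, λ = -167.73472°
MS-84: φ = +56.13167°, λ = -178.11222°
MAG-88→MAG-06: c = 0.115244 rad, d = 735.04 km
MAG-06→BH5: c = 0.131375 rad, d = 837.93 km
BH5→MS1: c = 0.149703 rad, d = 954.83 km
MS1→MS-84: c = 0.163766 rad, d = 1044.52 km
Total = 735.04 + 837.93 + 954.83 + 1044.52 = 3572.32 km

3572 km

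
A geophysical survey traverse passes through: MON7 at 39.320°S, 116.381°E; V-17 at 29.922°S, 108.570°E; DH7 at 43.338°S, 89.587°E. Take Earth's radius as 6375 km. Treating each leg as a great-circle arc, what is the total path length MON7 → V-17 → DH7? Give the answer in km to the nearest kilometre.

3514 km

MON7→V-17: c = 0.198534 rad, d = 1265.65 km
V-17→DH7: c = 0.352743 rad, d = 2248.74 km
Total = 1265.65 + 2248.74 = 3514.39 km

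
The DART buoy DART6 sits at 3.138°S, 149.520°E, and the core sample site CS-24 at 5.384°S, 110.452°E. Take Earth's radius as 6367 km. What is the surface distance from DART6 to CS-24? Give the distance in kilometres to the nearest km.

4336 km

Δφ = -2.2460°,  Δλ = -39.0680°
a = sin²(Δφ/2) + cos φ₁ cos φ₂ sin²(Δλ/2) = 0.111525
c = 2·arcsin(√a) = 0.680989 rad = 39.0178°
d = R·c = 6367 × 0.680989 = 4335.9 km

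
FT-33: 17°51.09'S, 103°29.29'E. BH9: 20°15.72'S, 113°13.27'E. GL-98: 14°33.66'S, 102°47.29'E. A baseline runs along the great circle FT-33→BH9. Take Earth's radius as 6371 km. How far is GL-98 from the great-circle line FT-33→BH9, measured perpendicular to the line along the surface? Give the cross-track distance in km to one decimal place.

330.0 km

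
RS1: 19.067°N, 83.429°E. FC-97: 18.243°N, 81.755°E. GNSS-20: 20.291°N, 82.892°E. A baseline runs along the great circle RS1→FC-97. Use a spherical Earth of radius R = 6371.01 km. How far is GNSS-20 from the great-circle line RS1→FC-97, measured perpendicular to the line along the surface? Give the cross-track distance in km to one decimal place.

δ₁₃ = central angle RS1→GNSS-20 = 0.023114 rad  (haversine)
θ₁₃ = bearing RS1→GNSS-20 = 337.644°,  θ₁₂ = bearing RS1→FC-97 = 242.816°
dₓₜ = R·arcsin(sin δ₁₃ · sin(θ₁₃ − θ₁₂)) = 6371.01·arcsin(0.02311·sin(94.828°)) = 146.736 km
|dₓₜ| = 146.736 km

146.7 km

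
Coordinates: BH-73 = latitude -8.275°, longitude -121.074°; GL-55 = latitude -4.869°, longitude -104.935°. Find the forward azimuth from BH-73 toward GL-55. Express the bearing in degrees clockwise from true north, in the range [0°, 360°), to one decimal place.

Δλ = 16.1390°
y = sin Δλ · cos φ₂ = 0.276965
x = cos φ₁ sin φ₂ − sin φ₁ cos φ₂ cos Δλ = 0.053759
θ = atan2(y, x) = 79.0154° → 79.0154° (mod 360°)

79.0°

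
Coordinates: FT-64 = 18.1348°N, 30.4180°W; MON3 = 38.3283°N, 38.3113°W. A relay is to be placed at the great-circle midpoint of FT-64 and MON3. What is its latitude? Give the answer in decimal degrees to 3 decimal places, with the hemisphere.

28.288°N

Bx = cos φ₂ cos Δλ = 0.777038,  By = cos φ₂ sin Δλ = -0.107730
φₘ = atan2(sin φ₁ + sin φ₂, √((cos φ₁ + Bx)² + By²)) = 28.28776°
λₘ = λ₁ + atan2(By, cos φ₁ + Bx) = -33.98673°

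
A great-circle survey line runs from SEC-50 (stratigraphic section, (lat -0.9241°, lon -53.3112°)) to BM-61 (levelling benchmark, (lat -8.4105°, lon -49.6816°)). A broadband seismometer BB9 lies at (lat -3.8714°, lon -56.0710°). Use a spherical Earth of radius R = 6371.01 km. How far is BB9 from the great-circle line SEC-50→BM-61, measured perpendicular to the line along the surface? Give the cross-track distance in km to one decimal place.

δ₁₃ = central angle SEC-50→BB9 = 0.070439 rad  (haversine)
θ₁₃ = bearing SEC-50→BB9 = 223.044°,  θ₁₂ = bearing SEC-50→BM-61 = 154.334°
dₓₜ = R·arcsin(sin δ₁₃ · sin(θ₁₃ − θ₁₂)) = 6371.01·arcsin(0.07038·sin(68.710°)) = 418.095 km
|dₓₜ| = 418.095 km

418.1 km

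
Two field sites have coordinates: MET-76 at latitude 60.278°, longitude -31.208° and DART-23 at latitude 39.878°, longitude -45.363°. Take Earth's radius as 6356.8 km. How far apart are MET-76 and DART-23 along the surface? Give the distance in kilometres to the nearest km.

Δφ = -20.4000°,  Δλ = -14.1550°
a = sin²(Δφ/2) + cos φ₁ cos φ₂ sin²(Δλ/2) = 0.037135
c = 2·arcsin(√a) = 0.387835 rad = 22.2213°
d = R·c = 6356.8 × 0.387835 = 2465.4 km

2465 km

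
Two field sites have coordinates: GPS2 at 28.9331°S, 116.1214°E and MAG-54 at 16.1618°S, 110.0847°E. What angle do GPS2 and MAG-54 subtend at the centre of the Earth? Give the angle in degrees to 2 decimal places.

Δφ = 12.7713°,  Δλ = -6.0367°
a = sin²(Δφ/2) + cos φ₁ cos φ₂ sin²(Δλ/2) = 0.014701
c = 2·arcsin(√a) = 0.243090 rad = 13.9280°

13.93°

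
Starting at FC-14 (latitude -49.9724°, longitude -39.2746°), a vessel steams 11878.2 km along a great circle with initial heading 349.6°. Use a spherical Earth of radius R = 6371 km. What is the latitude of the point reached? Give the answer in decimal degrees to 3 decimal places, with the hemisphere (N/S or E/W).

55.806°N

δ = d/R = 11878.2/6371 = 1.864417 rad
φ₂ = arcsin(sin φ₁ cos δ + cos φ₁ sin δ cos θ)
   = arcsin(-0.76573·-0.28942 + 0.64316·0.95720·0.98357) = 55.80562°
λ₂ = λ₁ + atan2(sin θ sin δ cos φ₁, cos δ − sin φ₁ sin φ₂) = -57.18084°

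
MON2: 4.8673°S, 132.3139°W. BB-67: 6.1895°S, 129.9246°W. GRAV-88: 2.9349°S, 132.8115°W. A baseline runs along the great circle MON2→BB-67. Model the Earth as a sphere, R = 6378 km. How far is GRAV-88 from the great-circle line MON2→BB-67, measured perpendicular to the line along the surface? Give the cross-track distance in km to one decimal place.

160.8 km

δ₁₃ = central angle MON2→GRAV-88 = 0.034822 rad  (haversine)
θ₁₃ = bearing MON2→GRAV-88 = 345.574°,  θ₁₂ = bearing MON2→BB-67 = 119.184°
dₓₜ = R·arcsin(sin δ₁₃ · sin(θ₁₃ − θ₁₂)) = 6378·arcsin(0.03481·sin(226.390°)) = -160.793 km
|dₓₜ| = 160.793 km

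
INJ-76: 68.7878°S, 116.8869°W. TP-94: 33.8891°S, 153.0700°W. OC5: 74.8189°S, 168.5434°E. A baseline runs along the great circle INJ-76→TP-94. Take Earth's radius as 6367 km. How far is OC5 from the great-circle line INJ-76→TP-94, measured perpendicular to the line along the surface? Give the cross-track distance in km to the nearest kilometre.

δ₁₃ = central angle INJ-76→OC5 = 0.389960 rad  (haversine)
θ₁₃ = bearing INJ-76→OC5 = 221.608°,  θ₁₂ = bearing INJ-76→TP-94 = 310.790°
dₓₜ = R·arcsin(sin δ₁₃ · sin(θ₁₃ − θ₁₂)) = 6367·arcsin(0.38015·sin(-89.182°)) = -2482.612 km
|dₓₜ| = 2482.612 km

2483 km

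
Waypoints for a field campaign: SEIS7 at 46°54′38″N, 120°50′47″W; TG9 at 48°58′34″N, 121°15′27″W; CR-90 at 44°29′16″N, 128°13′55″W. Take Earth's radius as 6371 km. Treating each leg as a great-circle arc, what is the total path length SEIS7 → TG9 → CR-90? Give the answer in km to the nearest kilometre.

SEIS7: φ = +46.91056°, λ = -120.84639°
TG9: φ = +48.97611°, λ = -121.25750°
CR-90: φ = +44.48778°, λ = -128.23194°
SEIS7→TG9: c = 0.036370 rad, d = 231.71 km
TG9→CR-90: c = 0.114357 rad, d = 728.57 km
Total = 231.71 + 728.57 = 960.28 km

960 km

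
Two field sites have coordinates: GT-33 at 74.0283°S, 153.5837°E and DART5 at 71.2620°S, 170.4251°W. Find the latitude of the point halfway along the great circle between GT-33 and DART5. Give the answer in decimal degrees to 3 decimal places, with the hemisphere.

Bx = cos φ₂ cos Δλ = 0.259919,  By = cos φ₂ sin Δλ = 0.188781
φₘ = atan2(sin φ₁ + sin φ₂, √((cos φ₁ + Bx)² + By²)) = -73.44167°
λₘ = λ₁ + atan2(By, cos φ₁ + Bx) = 173.01695°

73.442°S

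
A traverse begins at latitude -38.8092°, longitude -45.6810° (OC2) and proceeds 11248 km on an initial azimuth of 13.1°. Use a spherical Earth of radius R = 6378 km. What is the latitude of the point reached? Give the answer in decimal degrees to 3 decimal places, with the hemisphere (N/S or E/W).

δ = d/R = 11248/6378 = 1.763562 rad
φ₂ = arcsin(sin φ₁ cos δ + cos φ₁ sin δ cos θ)
   = arcsin(-0.62673·-0.19157 + 0.77924·0.98148·0.97398) = 59.87885°
λ₂ = λ₁ + atan2(sin θ sin δ cos φ₁, cos δ − sin φ₁ sin φ₂) = -19.36739°

59.879°N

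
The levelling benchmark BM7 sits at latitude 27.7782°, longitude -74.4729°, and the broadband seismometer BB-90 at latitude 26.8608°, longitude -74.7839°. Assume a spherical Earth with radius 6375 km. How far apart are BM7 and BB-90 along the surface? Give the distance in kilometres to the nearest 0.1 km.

106.6 km

Δφ = -0.9174°,  Δλ = -0.3110°
a = sin²(Δφ/2) + cos φ₁ cos φ₂ sin²(Δλ/2) = 0.000070
c = 2·arcsin(√a) = 0.016722 rad = 0.9581°
d = R·c = 6375 × 0.016722 = 106.6 km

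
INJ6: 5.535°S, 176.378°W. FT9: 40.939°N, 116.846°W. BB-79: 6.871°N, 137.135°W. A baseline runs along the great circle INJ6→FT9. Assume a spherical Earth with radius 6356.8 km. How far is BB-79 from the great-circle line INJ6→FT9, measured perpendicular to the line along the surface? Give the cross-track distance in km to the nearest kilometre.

δ₁₃ = central angle INJ6→BB-79 = 0.716995 rad  (haversine)
θ₁₃ = bearing INJ6→BB-79 = 72.898°,  θ₁₂ = bearing INJ6→FT9 = 43.374°
dₓₜ = R·arcsin(sin δ₁₃ · sin(θ₁₃ − θ₁₂)) = 6356.8·arcsin(0.65712·sin(29.524°)) = 2096.287 km
|dₓₜ| = 2096.287 km

2096 km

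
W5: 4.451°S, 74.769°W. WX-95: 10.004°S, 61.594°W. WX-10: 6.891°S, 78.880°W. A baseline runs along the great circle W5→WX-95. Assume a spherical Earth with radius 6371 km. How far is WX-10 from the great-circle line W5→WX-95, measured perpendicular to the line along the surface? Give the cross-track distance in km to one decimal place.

δ₁₃ = central angle W5→WX-10 = 0.083130 rad  (haversine)
θ₁₃ = bearing W5→WX-10 = 238.996°,  θ₁₂ = bearing W5→WX-95 = 113.753°
dₓₜ = R·arcsin(sin δ₁₃ · sin(θ₁₃ − θ₁₂)) = 6371·arcsin(0.08303·sin(125.243°)) = 432.384 km
|dₓₜ| = 432.384 km

432.4 km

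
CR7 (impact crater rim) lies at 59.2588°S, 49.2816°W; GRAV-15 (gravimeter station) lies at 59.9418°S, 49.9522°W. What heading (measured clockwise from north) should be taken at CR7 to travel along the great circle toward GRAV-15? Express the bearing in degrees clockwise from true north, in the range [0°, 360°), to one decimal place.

206.1°

Δλ = -0.6706°
y = sin Δλ · cos φ₂ = -0.005862
x = cos φ₁ sin φ₂ − sin φ₁ cos φ₂ cos Δλ = -0.011950
θ = atan2(y, x) = -153.8687° → 206.1313° (mod 360°)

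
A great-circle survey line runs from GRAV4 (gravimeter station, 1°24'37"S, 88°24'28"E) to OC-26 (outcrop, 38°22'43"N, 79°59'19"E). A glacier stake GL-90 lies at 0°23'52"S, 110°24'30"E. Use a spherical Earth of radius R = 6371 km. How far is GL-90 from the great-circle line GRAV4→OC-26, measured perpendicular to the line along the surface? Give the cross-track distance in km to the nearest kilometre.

2425 km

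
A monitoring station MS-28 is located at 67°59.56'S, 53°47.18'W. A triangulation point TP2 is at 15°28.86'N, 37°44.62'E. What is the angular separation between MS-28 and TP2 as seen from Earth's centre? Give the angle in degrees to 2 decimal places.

MS-28: φ = -67.99267°, λ = -53.78633°
TP2: φ = +15.48100°, λ = +37.74367°
Δφ = 83.4737°,  Δλ = 91.5300°
a = sin²(Δφ/2) + cos φ₁ cos φ₂ sin²(Δλ/2) = 0.628556
c = 2·arcsin(√a) = 1.830829 rad = 104.8988°

104.90°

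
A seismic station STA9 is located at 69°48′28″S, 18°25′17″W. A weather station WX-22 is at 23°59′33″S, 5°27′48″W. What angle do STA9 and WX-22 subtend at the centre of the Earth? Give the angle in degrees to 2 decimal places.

46.45°

STA9: φ = -69.80778°, λ = -18.42139°
WX-22: φ = -23.99250°, λ = -5.46333°
Δφ = 45.8153°,  Δλ = 12.9581°
a = sin²(Δφ/2) + cos φ₁ cos φ₂ sin²(Δλ/2) = 0.155528
c = 2·arcsin(√a) = 0.810766 rad = 46.4535°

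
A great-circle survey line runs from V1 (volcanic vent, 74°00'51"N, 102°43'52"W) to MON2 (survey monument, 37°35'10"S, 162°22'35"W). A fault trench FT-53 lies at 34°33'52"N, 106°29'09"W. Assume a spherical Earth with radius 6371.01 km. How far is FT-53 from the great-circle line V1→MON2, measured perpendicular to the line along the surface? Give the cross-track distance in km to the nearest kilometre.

V1: φ = +74.01417°, λ = -102.73111°
MON2: φ = -37.58611°, λ = -162.37639°
FT-53: φ = +34.56444°, λ = -106.48583°
δ₁₃ = central angle V1→FT-53 = 0.689293 rad  (haversine)
θ₁₃ = bearing V1→FT-53 = 184.864°,  θ₁₂ = bearing V1→MON2 = 231.039°
dₓₜ = R·arcsin(sin δ₁₃ · sin(θ₁₃ − θ₁₂)) = 6371.01·arcsin(0.63599·sin(-46.175°)) = -3037.028 km
|dₓₜ| = 3037.028 km

3037 km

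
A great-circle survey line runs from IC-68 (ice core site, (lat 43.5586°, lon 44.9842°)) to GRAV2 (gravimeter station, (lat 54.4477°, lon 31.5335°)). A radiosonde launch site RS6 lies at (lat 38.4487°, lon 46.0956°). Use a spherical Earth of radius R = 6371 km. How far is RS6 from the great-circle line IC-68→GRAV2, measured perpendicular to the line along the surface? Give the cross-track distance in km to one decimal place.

237.5 km

δ₁₃ = central angle IC-68→RS6 = 0.090375 rad  (haversine)
θ₁₃ = bearing IC-68→RS6 = 170.310°,  θ₁₂ = bearing IC-68→GRAV2 = 325.918°
dₓₜ = R·arcsin(sin δ₁₃ · sin(θ₁₃ − θ₁₂)) = 6371·arcsin(0.09025·sin(-155.608°)) = -237.518 km
|dₓₜ| = 237.518 km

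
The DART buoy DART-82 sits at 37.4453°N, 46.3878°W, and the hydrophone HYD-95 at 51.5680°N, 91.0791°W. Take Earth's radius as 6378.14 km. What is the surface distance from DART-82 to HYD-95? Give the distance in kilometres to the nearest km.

3807 km

Δφ = 14.1227°,  Δλ = -44.6913°
a = sin²(Δφ/2) + cos φ₁ cos φ₂ sin²(Δλ/2) = 0.086446
c = 2·arcsin(√a) = 0.596853 rad = 34.1972°
d = R·c = 6378.14 × 0.596853 = 3806.8 km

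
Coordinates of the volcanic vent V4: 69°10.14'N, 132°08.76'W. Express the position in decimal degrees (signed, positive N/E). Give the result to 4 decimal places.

lat: 69.1690° N → +69.1690°
lon: 132.1460° W → -132.1460°

+69.1690°, -132.1460°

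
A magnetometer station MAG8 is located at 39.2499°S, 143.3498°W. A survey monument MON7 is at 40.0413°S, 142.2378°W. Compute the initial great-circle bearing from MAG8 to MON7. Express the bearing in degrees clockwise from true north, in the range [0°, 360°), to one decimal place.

133.1°

Δλ = 1.1120°
y = sin Δλ · cos φ₂ = 0.014858
x = cos φ₁ sin φ₂ − sin φ₁ cos φ₂ cos Δλ = -0.013903
θ = atan2(y, x) = 133.0998° → 133.0998° (mod 360°)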